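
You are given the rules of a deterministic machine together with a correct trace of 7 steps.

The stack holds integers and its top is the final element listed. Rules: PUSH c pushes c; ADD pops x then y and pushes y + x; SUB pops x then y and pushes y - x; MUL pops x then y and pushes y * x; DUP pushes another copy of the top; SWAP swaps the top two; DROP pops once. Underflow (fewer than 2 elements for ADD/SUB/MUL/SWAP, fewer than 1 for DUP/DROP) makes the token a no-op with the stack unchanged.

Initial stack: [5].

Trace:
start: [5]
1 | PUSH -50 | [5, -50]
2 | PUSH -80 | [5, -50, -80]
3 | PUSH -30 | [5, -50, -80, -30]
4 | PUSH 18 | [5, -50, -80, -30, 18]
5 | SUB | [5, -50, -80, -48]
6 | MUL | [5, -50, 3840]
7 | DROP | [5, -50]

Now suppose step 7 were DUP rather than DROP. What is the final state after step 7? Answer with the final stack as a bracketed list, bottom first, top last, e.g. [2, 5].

(re-executing from step 7 with the substitution; state before step 7: [5, -50, 3840])
7 | DUP | [5, -50, 3840, 3840]

[5, -50, 3840, 3840]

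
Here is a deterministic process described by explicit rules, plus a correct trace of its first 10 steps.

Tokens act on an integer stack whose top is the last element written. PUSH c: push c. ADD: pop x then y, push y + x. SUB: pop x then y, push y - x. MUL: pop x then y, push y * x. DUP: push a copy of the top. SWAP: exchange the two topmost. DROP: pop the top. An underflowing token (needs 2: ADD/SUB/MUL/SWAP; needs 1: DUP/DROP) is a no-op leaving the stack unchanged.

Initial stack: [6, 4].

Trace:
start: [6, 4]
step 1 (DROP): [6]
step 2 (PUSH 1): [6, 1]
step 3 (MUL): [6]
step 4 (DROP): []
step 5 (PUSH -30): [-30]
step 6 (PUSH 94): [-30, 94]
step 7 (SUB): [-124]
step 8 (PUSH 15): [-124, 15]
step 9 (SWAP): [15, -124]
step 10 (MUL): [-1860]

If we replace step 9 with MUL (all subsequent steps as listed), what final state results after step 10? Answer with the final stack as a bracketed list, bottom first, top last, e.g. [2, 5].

[-1860]

(re-executing from step 9 with the substitution; state before step 9: [-124, 15])
step 9 (MUL): [-1860]
step 10 (MUL): [-1860]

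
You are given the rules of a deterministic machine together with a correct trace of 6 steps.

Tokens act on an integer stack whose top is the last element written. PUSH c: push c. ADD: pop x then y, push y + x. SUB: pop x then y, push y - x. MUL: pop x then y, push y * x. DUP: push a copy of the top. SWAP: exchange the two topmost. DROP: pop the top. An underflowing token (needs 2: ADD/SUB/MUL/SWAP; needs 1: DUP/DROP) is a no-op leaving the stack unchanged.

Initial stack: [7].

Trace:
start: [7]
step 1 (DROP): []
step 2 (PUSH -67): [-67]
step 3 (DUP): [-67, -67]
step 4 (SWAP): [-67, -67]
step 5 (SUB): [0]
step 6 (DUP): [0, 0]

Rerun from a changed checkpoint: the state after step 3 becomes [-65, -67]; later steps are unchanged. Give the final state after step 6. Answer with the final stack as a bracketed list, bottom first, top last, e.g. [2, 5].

[-2, -2]

state after step 3 := [-65, -67]
step 4 (SWAP): [-67, -65]
step 5 (SUB): [-2]
step 6 (DUP): [-2, -2]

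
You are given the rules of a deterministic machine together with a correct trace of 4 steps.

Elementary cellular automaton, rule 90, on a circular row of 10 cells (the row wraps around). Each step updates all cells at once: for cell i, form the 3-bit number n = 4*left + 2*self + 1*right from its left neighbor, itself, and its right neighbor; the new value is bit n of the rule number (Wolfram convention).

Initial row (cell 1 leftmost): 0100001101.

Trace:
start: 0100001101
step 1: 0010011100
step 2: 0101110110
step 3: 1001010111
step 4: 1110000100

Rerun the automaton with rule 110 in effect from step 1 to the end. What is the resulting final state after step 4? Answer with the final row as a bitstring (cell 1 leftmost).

1111010001

(re-executing steps 1..4 under rule 110; state before step 1: 0100001101)
step 1: 1100011111
step 2: 0100110000
step 3: 1101110000
step 4: 1111010001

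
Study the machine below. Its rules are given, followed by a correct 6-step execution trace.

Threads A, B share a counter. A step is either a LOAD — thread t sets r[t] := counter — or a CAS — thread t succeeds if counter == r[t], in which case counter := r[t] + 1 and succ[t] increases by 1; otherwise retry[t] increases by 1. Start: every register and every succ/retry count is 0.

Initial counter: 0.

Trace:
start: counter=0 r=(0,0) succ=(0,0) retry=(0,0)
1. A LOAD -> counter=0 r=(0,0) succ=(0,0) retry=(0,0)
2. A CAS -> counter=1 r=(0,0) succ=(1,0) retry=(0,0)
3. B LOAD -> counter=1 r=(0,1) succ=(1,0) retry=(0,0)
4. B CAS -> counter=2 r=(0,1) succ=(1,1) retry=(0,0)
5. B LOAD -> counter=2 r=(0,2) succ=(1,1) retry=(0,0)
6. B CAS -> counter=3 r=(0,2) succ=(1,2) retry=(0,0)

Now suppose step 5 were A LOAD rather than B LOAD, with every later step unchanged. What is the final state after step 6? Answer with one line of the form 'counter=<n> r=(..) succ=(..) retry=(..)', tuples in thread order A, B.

counter=2 r=(2,1) succ=(1,1) retry=(0,1)

(re-executing from step 5 with the substitution; state before step 5: counter=2 r=(0,1) succ=(1,1) retry=(0,0))
5. A LOAD -> counter=2 r=(2,1) succ=(1,1) retry=(0,0)
6. B CAS -> counter=2 r=(2,1) succ=(1,1) retry=(0,1)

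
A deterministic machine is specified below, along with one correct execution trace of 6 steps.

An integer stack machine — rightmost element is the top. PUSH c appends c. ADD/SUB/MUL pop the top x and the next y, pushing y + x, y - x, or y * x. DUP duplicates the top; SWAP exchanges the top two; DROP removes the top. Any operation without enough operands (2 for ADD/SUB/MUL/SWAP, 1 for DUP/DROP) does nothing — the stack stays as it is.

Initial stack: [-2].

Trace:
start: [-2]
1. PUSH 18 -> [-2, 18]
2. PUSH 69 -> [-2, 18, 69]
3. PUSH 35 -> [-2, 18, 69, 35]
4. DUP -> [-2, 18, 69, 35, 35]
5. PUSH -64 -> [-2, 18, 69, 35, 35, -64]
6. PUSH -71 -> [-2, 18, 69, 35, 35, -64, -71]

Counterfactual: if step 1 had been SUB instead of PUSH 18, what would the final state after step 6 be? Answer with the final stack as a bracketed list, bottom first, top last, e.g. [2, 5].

(re-executing from step 1 with the substitution; state before step 1: [-2])
1. SUB -> [-2]
2. PUSH 69 -> [-2, 69]
3. PUSH 35 -> [-2, 69, 35]
4. DUP -> [-2, 69, 35, 35]
5. PUSH -64 -> [-2, 69, 35, 35, -64]
6. PUSH -71 -> [-2, 69, 35, 35, -64, -71]

[-2, 69, 35, 35, -64, -71]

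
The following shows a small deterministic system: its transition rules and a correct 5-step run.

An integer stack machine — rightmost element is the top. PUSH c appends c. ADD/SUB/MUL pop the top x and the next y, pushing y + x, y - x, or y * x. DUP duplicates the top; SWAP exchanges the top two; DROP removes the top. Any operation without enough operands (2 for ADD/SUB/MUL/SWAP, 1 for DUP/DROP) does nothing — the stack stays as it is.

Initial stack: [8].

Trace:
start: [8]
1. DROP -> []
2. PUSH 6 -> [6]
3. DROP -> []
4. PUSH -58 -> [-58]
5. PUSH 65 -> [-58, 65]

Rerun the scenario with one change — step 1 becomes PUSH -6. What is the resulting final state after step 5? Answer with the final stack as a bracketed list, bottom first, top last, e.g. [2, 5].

[8, -6, -58, 65]

(re-executing from step 1 with the substitution; state before step 1: [8])
1. PUSH -6 -> [8, -6]
2. PUSH 6 -> [8, -6, 6]
3. DROP -> [8, -6]
4. PUSH -58 -> [8, -6, -58]
5. PUSH 65 -> [8, -6, -58, 65]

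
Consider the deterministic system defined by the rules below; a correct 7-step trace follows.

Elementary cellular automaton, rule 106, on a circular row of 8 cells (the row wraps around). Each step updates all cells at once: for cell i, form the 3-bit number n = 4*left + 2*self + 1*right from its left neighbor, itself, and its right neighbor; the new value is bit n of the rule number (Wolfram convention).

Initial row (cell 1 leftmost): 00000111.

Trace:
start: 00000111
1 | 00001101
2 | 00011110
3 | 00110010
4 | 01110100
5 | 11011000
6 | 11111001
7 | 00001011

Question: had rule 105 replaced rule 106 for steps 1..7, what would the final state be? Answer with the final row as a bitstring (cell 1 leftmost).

(re-executing steps 1..7 under rule 105; state before step 1: 00000111)
1 | 01110101
2 | 11011010
3 | 11111101
4 | 00000111
5 | 01110101
6 | 11011010
7 | 11111101

11111101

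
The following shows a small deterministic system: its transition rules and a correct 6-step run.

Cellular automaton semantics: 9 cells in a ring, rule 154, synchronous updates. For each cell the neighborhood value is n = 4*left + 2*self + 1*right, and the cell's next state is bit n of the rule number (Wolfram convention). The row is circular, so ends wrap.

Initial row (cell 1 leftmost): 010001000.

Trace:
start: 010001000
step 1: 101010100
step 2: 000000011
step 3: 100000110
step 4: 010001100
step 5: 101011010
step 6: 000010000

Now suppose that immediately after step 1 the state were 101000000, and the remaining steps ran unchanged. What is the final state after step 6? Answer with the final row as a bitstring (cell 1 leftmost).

state after step 1 := 101000000
step 2: 000100001
step 3: 101010010
step 4: 000001100
step 5: 000011010
step 6: 000110001

000110001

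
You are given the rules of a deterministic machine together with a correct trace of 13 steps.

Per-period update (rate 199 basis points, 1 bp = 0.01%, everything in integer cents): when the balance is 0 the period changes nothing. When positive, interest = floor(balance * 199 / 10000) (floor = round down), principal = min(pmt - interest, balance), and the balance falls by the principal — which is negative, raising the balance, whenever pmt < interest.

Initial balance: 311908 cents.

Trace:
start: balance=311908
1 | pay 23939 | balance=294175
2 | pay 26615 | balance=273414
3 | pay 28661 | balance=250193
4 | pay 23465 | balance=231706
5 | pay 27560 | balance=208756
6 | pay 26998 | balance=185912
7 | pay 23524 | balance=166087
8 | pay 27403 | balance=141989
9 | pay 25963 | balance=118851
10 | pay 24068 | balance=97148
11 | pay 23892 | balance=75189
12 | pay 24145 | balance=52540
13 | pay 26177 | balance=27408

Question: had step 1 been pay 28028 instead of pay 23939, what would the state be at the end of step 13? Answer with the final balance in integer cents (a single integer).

(re-executing from step 1 with the substitution; state before step 1: balance=311908)
1 | pay 28028 | balance=290086
2 | pay 26615 | balance=269243
3 | pay 28661 | balance=245939
4 | pay 23465 | balance=227368
5 | pay 27560 | balance=204332
6 | pay 26998 | balance=181400
7 | pay 23524 | balance=161485
8 | pay 27403 | balance=137295
9 | pay 25963 | balance=114064
10 | pay 24068 | balance=92265
11 | pay 23892 | balance=70209
12 | pay 24145 | balance=47461
13 | pay 26177 | balance=22228

22228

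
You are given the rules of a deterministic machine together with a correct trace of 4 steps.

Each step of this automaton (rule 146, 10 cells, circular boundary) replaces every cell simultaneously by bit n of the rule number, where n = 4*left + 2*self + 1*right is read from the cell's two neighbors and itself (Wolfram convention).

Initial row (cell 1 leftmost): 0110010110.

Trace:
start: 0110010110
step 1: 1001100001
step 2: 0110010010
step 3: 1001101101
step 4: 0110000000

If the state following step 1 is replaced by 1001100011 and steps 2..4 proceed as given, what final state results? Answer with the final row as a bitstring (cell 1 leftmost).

state after step 1 := 1001100011
step 2: 0110010101
step 3: 0001100000
step 4: 0010010000

0010010000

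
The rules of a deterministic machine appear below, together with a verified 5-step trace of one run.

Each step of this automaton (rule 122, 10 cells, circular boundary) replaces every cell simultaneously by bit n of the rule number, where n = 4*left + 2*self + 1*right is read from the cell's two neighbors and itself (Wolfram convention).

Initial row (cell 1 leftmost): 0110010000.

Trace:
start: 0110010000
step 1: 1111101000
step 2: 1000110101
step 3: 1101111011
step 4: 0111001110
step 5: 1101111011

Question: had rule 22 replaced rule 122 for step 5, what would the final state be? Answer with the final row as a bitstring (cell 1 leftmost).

(re-executing step 5 under rule 22; state before step 5: 0111001110)
step 5: 1000110001

1000110001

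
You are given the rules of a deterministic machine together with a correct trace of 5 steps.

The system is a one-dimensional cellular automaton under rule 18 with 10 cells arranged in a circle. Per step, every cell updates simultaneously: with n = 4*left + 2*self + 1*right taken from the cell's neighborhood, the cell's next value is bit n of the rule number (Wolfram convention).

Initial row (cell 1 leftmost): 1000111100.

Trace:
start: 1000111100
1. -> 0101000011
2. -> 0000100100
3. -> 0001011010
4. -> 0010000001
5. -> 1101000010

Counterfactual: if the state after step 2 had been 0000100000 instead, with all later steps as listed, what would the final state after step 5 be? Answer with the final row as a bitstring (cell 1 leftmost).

state after step 2 := 0000100000
3. -> 0001010000
4. -> 0010001000
5. -> 0101010100

0101010100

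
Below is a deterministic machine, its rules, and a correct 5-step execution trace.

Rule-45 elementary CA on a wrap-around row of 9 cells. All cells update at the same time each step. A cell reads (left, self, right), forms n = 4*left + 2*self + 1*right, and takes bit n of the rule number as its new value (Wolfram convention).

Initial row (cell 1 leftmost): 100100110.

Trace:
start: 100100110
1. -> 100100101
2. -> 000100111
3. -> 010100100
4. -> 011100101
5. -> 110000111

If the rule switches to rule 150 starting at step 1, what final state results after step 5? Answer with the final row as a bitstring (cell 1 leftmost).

(re-executing steps 1..5 under rule 150; state before step 1: 100100110)
1. -> 111111000
2. -> 011110101
3. -> 001100101
4. -> 110011101
5. -> 101101000

101101000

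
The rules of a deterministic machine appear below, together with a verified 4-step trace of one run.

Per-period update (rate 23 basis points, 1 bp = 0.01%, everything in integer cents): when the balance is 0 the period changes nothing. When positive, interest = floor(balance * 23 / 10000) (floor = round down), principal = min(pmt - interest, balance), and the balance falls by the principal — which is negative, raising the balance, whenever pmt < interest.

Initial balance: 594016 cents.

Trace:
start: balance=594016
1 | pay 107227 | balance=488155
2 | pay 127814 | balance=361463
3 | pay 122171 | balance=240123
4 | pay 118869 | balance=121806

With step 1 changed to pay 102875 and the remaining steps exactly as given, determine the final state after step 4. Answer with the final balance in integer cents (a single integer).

126188

(re-executing from step 1 with the substitution; state before step 1: balance=594016)
1 | pay 102875 | balance=492507
2 | pay 127814 | balance=365825
3 | pay 122171 | balance=244495
4 | pay 118869 | balance=126188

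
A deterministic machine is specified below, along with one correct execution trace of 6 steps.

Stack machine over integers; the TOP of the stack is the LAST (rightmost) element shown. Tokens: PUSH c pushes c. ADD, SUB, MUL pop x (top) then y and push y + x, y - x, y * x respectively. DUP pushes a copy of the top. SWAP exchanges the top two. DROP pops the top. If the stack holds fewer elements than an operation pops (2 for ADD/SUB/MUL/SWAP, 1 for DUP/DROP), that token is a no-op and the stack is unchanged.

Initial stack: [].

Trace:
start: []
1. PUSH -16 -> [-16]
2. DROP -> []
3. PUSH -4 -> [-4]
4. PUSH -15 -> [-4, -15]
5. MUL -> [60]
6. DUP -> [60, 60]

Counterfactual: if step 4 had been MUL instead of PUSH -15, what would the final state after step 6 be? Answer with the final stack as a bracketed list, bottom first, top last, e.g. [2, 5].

(re-executing from step 4 with the substitution; state before step 4: [-4])
4. MUL -> [-4]
5. MUL -> [-4]
6. DUP -> [-4, -4]

[-4, -4]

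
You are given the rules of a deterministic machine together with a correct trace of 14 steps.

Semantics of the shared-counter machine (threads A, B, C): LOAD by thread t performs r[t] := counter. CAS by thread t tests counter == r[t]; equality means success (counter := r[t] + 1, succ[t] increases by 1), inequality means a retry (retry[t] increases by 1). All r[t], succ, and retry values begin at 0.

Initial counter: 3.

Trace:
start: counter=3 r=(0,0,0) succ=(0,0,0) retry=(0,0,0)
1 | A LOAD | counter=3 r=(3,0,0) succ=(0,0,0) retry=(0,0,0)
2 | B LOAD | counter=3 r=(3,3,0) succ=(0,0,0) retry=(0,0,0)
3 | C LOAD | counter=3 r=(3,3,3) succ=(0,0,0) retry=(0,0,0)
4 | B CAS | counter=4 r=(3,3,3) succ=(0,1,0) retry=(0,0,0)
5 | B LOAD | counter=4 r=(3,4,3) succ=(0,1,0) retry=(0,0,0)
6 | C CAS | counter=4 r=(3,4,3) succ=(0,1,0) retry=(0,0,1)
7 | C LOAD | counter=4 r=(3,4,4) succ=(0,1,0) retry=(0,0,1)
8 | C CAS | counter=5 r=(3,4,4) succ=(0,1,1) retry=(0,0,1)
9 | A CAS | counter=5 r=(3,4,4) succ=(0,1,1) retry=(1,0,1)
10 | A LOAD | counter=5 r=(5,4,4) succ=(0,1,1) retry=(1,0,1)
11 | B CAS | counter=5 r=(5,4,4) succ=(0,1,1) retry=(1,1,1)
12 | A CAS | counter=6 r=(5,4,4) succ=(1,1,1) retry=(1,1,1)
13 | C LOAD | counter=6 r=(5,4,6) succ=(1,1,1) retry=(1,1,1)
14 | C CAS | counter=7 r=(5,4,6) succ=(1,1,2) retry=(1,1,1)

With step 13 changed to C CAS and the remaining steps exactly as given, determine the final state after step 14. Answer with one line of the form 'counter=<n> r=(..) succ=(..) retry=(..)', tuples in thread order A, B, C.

counter=6 r=(5,4,4) succ=(1,1,1) retry=(1,1,3)

(re-executing from step 13 with the substitution; state before step 13: counter=6 r=(5,4,4) succ=(1,1,1) retry=(1,1,1))
13 | C CAS | counter=6 r=(5,4,4) succ=(1,1,1) retry=(1,1,2)
14 | C CAS | counter=6 r=(5,4,4) succ=(1,1,1) retry=(1,1,3)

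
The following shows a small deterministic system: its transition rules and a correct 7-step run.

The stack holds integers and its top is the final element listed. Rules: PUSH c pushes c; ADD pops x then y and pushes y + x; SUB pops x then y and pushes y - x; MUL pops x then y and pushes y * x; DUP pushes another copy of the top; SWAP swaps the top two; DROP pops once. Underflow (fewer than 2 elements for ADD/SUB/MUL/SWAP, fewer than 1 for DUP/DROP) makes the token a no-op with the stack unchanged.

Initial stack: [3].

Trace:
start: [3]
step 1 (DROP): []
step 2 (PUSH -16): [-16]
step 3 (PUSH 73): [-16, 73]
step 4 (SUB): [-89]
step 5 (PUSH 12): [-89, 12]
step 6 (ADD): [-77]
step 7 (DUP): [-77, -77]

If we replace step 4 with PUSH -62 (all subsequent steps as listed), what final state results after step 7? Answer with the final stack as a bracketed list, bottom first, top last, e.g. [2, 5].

[-16, 73, -50, -50]

(re-executing from step 4 with the substitution; state before step 4: [-16, 73])
step 4 (PUSH -62): [-16, 73, -62]
step 5 (PUSH 12): [-16, 73, -62, 12]
step 6 (ADD): [-16, 73, -50]
step 7 (DUP): [-16, 73, -50, -50]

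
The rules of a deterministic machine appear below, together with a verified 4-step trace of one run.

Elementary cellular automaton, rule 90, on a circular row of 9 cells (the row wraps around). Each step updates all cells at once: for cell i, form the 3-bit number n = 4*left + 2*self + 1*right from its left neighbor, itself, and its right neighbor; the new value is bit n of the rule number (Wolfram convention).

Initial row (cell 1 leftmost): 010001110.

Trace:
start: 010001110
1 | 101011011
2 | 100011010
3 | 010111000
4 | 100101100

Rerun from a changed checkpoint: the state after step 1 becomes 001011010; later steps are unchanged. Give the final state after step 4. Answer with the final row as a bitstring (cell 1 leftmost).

state after step 1 := 001011010
2 | 010011001
3 | 001111110
4 | 011000011

011000011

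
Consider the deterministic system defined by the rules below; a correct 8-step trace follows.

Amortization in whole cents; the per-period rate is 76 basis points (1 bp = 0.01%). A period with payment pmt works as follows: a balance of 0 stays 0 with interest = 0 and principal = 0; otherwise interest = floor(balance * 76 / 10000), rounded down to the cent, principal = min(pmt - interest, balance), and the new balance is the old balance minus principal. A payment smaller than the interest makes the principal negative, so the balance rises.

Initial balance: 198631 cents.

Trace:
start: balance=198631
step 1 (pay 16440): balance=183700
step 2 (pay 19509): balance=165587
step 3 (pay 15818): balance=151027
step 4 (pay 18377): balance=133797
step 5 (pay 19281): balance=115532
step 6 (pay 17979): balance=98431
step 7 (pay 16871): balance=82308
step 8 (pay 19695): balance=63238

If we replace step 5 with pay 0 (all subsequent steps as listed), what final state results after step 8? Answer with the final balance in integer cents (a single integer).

(re-executing from step 5 with the substitution; state before step 5: balance=133797)
step 5 (pay 0): balance=134813
step 6 (pay 17979): balance=117858
step 7 (pay 16871): balance=101882
step 8 (pay 19695): balance=82961

82961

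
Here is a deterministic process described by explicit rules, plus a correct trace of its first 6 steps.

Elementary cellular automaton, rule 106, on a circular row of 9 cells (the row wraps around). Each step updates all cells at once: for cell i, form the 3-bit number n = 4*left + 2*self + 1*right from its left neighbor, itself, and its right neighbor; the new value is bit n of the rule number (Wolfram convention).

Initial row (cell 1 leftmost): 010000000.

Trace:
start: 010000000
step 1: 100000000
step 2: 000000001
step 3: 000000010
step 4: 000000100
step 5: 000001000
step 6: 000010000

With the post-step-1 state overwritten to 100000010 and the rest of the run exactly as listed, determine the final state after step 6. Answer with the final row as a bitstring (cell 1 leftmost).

state after step 1 := 100000010
step 2: 000000101
step 3: 000001010
step 4: 000010100
step 5: 000101000
step 6: 001010000

001010000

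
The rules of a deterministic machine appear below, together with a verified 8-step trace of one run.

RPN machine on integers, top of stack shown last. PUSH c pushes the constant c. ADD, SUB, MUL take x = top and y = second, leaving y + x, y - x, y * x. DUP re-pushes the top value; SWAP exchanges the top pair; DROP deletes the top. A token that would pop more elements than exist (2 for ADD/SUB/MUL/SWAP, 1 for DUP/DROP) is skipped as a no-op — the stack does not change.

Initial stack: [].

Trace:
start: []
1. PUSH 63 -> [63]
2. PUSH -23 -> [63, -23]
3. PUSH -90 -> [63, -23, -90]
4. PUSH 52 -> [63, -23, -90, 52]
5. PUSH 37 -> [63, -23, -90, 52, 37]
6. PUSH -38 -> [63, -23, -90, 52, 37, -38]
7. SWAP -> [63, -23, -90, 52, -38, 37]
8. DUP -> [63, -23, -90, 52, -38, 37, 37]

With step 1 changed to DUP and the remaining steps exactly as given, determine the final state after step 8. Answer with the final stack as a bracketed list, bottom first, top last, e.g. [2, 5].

[-23, -90, 52, -38, 37, 37]

(re-executing from step 1 with the substitution; state before step 1: [])
1. DUP -> []
2. PUSH -23 -> [-23]
3. PUSH -90 -> [-23, -90]
4. PUSH 52 -> [-23, -90, 52]
5. PUSH 37 -> [-23, -90, 52, 37]
6. PUSH -38 -> [-23, -90, 52, 37, -38]
7. SWAP -> [-23, -90, 52, -38, 37]
8. DUP -> [-23, -90, 52, -38, 37, 37]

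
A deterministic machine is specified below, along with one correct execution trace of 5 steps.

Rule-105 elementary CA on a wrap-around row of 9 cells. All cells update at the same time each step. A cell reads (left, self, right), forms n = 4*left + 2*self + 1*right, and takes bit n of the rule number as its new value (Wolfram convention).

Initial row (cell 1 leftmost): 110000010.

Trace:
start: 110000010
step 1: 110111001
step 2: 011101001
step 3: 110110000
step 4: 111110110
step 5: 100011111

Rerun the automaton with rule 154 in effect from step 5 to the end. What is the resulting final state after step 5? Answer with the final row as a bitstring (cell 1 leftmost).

111100100

(re-executing step 5 under rule 154; state before step 5: 111110110)
step 5: 111100100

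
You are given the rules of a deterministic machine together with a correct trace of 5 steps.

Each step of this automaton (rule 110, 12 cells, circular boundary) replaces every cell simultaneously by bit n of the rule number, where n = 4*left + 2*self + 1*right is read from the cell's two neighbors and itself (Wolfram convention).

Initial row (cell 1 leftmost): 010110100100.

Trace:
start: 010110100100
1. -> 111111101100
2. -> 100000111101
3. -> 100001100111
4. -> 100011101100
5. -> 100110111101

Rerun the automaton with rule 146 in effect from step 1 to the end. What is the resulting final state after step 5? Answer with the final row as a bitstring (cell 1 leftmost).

101001010110

(re-executing steps 1..5 under rule 146; state before step 1: 010110100100)
1. -> 100000011010
2. -> 010000100000
3. -> 101001010000
4. -> 000110001001
5. -> 101001010110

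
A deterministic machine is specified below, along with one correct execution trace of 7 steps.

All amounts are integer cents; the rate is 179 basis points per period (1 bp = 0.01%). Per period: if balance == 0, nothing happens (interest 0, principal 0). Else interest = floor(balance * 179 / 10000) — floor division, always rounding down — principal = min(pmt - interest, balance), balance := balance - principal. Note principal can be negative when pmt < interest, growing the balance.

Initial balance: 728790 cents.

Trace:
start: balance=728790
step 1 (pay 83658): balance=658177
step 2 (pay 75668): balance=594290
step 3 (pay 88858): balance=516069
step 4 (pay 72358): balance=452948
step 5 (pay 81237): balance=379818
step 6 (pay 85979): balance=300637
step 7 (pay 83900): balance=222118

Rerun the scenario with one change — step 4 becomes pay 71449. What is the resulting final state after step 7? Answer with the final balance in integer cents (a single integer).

223078

(re-executing from step 4 with the substitution; state before step 4: balance=516069)
step 4 (pay 71449): balance=453857
step 5 (pay 81237): balance=380744
step 6 (pay 85979): balance=301580
step 7 (pay 83900): balance=223078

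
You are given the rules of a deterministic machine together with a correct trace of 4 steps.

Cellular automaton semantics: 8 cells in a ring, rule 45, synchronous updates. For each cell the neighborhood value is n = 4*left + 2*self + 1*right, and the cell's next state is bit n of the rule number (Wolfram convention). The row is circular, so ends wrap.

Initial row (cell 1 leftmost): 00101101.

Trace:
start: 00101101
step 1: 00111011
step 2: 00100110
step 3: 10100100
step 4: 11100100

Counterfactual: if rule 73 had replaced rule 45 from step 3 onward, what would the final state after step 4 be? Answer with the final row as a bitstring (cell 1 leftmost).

00110110

(re-executing steps 3..4 under rule 73; state before step 3: 00100110)
step 3: 10000110
step 4: 00110110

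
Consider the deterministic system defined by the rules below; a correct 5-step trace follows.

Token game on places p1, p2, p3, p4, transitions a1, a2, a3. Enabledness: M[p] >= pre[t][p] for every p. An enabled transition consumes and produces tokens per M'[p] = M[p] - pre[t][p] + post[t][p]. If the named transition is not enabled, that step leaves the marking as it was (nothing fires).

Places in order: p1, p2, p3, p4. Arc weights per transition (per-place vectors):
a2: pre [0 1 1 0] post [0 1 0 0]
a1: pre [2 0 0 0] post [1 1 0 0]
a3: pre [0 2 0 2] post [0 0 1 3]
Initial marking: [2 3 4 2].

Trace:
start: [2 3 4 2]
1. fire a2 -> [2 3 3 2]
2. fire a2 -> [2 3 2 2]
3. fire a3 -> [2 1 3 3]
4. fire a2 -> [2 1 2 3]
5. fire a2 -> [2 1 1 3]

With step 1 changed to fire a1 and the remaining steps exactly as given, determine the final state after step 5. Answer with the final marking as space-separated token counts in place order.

1 2 2 3

(re-executing from step 1 with the substitution; state before step 1: [2 3 4 2])
1. fire a1 -> [1 4 4 2]
2. fire a2 -> [1 4 3 2]
3. fire a3 -> [1 2 4 3]
4. fire a2 -> [1 2 3 3]
5. fire a2 -> [1 2 2 3]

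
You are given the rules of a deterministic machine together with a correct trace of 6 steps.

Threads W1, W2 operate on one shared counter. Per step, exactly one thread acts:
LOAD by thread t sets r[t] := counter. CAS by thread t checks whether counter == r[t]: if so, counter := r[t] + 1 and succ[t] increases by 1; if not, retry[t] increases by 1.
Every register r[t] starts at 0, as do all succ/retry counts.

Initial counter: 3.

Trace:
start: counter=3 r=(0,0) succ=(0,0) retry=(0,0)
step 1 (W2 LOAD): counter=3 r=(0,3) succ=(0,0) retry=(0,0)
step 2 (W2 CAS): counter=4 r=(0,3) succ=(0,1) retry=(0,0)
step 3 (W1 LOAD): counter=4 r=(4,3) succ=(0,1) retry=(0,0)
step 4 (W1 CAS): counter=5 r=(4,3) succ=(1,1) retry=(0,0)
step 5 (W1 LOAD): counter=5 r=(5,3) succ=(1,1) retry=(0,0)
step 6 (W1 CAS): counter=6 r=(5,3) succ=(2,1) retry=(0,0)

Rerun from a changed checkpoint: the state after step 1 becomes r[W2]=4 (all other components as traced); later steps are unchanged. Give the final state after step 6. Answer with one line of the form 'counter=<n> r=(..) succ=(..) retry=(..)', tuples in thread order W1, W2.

state after step 1 := counter=3 r=(0,4) succ=(0,0) retry=(0,0)
step 2 (W2 CAS): counter=3 r=(0,4) succ=(0,0) retry=(0,1)
step 3 (W1 LOAD): counter=3 r=(3,4) succ=(0,0) retry=(0,1)
step 4 (W1 CAS): counter=4 r=(3,4) succ=(1,0) retry=(0,1)
step 5 (W1 LOAD): counter=4 r=(4,4) succ=(1,0) retry=(0,1)
step 6 (W1 CAS): counter=5 r=(4,4) succ=(2,0) retry=(0,1)

counter=5 r=(4,4) succ=(2,0) retry=(0,1)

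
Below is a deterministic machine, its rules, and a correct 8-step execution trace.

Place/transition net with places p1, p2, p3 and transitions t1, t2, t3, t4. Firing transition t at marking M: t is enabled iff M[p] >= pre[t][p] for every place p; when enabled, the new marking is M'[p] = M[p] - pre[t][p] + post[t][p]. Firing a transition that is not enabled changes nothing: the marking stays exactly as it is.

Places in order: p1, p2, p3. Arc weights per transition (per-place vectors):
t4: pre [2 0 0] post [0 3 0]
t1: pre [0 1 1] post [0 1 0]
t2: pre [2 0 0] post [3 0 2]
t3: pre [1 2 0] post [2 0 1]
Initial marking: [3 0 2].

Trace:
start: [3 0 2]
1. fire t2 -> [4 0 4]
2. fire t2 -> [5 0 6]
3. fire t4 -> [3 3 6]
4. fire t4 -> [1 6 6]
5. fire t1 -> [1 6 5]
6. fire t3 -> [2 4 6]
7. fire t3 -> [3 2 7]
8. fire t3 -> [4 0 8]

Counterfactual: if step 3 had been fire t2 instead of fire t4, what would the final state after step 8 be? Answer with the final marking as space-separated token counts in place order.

5 1 8

(re-executing from step 3 with the substitution; state before step 3: [5 0 6])
3. fire t2 -> [6 0 8]
4. fire t4 -> [4 3 8]
5. fire t1 -> [4 3 7]
6. fire t3 -> [5 1 8]
7. fire t3 -> [5 1 8]
8. fire t3 -> [5 1 8]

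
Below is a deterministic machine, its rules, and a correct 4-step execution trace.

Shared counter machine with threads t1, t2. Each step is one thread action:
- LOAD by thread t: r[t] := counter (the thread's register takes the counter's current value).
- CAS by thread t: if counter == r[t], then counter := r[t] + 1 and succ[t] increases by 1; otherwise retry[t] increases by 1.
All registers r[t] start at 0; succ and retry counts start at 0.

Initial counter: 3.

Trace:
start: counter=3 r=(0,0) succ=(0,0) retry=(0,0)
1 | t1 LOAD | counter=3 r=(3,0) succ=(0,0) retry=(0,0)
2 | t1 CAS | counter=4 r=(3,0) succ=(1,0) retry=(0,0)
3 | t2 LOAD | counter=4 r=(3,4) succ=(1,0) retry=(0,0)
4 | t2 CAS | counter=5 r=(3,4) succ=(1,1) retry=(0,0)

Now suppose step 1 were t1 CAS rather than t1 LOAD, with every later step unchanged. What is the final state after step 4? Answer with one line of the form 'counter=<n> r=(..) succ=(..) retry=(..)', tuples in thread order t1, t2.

(re-executing from step 1 with the substitution; state before step 1: counter=3 r=(0,0) succ=(0,0) retry=(0,0))
1 | t1 CAS | counter=3 r=(0,0) succ=(0,0) retry=(1,0)
2 | t1 CAS | counter=3 r=(0,0) succ=(0,0) retry=(2,0)
3 | t2 LOAD | counter=3 r=(0,3) succ=(0,0) retry=(2,0)
4 | t2 CAS | counter=4 r=(0,3) succ=(0,1) retry=(2,0)

counter=4 r=(0,3) succ=(0,1) retry=(2,0)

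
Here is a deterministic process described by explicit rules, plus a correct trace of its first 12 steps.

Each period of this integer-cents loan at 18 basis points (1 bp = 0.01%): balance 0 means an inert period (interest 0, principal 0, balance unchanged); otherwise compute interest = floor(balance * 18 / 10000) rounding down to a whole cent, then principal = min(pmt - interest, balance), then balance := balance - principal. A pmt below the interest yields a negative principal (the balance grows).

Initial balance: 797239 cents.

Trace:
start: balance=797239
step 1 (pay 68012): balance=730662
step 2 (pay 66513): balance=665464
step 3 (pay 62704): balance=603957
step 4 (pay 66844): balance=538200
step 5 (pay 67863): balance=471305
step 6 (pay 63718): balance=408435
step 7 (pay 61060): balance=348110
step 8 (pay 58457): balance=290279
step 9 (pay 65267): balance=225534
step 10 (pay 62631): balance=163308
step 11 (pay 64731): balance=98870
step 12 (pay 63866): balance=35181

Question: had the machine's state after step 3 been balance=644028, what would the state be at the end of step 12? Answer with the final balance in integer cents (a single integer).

75907

state after step 3 := balance=644028
step 4 (pay 66844): balance=578343
step 5 (pay 67863): balance=511521
step 6 (pay 63718): balance=448723
step 7 (pay 61060): balance=388470
step 8 (pay 58457): balance=330712
step 9 (pay 65267): balance=266040
step 10 (pay 62631): balance=203887
step 11 (pay 64731): balance=139522
step 12 (pay 63866): balance=75907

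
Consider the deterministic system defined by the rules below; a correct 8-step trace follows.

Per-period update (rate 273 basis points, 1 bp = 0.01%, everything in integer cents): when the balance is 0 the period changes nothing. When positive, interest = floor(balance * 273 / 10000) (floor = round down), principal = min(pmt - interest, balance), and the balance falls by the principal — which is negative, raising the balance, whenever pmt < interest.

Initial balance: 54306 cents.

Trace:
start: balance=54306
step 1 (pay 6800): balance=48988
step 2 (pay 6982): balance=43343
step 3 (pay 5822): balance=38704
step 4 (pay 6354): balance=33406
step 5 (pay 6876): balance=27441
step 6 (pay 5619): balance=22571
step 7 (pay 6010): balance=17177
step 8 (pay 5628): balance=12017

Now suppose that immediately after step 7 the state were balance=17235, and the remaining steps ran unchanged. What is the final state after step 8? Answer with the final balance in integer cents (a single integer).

state after step 7 := balance=17235
step 8 (pay 5628): balance=12077

12077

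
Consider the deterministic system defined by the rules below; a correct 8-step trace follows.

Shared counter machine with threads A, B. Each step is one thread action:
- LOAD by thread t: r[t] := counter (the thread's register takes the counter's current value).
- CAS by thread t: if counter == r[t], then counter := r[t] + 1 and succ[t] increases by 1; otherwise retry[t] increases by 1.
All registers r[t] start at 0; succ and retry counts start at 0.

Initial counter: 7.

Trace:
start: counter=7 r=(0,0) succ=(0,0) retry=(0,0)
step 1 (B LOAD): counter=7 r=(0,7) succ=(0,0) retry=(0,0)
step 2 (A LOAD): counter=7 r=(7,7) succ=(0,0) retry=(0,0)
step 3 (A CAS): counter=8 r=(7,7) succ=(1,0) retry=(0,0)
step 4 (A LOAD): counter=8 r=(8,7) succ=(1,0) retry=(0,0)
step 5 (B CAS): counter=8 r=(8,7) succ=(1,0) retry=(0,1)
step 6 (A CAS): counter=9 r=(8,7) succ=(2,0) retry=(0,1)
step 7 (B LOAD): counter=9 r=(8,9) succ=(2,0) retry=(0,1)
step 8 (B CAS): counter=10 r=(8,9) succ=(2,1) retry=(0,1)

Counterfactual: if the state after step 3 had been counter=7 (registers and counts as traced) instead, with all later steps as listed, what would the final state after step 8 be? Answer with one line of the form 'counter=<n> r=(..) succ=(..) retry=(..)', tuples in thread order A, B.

counter=9 r=(7,8) succ=(1,2) retry=(1,0)

state after step 3 := counter=7 r=(7,7) succ=(1,0) retry=(0,0)
step 4 (A LOAD): counter=7 r=(7,7) succ=(1,0) retry=(0,0)
step 5 (B CAS): counter=8 r=(7,7) succ=(1,1) retry=(0,0)
step 6 (A CAS): counter=8 r=(7,7) succ=(1,1) retry=(1,0)
step 7 (B LOAD): counter=8 r=(7,8) succ=(1,1) retry=(1,0)
step 8 (B CAS): counter=9 r=(7,8) succ=(1,2) retry=(1,0)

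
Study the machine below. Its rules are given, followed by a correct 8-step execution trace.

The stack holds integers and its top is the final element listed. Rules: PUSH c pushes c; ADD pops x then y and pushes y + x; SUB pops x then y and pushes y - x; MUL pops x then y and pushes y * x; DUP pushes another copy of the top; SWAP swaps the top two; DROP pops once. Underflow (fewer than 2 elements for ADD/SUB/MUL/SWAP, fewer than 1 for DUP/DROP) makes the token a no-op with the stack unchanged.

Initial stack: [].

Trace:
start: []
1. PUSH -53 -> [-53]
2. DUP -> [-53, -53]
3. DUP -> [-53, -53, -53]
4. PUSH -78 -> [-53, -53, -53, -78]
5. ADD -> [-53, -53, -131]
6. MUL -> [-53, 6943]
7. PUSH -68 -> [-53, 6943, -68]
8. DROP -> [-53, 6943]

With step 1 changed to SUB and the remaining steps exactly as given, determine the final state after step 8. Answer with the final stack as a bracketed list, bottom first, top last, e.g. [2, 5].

[-78]

(re-executing from step 1 with the substitution; state before step 1: [])
1. SUB -> []
2. DUP -> []
3. DUP -> []
4. PUSH -78 -> [-78]
5. ADD -> [-78]
6. MUL -> [-78]
7. PUSH -68 -> [-78, -68]
8. DROP -> [-78]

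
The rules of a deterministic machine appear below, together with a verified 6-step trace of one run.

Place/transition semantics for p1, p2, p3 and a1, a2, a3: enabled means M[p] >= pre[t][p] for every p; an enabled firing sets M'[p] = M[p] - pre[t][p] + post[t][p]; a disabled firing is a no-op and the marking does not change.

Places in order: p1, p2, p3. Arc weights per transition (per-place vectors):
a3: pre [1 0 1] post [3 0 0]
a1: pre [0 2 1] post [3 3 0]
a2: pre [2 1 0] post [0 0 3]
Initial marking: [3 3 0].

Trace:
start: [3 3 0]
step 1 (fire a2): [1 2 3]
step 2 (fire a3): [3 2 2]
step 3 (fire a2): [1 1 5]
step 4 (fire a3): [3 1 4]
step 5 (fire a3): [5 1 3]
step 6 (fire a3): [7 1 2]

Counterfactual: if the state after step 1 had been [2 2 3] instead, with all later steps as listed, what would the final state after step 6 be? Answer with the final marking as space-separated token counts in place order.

state after step 1 := [2 2 3]
step 2 (fire a3): [4 2 2]
step 3 (fire a2): [2 1 5]
step 4 (fire a3): [4 1 4]
step 5 (fire a3): [6 1 3]
step 6 (fire a3): [8 1 2]

8 1 2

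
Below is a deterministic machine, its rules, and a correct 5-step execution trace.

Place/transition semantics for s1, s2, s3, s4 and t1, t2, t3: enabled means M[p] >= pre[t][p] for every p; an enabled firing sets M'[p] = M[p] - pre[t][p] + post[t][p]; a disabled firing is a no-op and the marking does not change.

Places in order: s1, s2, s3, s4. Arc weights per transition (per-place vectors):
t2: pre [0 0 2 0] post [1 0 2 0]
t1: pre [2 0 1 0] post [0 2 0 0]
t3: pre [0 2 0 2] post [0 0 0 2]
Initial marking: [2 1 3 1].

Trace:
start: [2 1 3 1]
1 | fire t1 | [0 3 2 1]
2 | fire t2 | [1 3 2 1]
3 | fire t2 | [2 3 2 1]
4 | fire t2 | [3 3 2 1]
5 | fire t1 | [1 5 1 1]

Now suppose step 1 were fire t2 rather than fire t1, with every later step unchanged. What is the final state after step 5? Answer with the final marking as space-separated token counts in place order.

(re-executing from step 1 with the substitution; state before step 1: [2 1 3 1])
1 | fire t2 | [3 1 3 1]
2 | fire t2 | [4 1 3 1]
3 | fire t2 | [5 1 3 1]
4 | fire t2 | [6 1 3 1]
5 | fire t1 | [4 3 2 1]

4 3 2 1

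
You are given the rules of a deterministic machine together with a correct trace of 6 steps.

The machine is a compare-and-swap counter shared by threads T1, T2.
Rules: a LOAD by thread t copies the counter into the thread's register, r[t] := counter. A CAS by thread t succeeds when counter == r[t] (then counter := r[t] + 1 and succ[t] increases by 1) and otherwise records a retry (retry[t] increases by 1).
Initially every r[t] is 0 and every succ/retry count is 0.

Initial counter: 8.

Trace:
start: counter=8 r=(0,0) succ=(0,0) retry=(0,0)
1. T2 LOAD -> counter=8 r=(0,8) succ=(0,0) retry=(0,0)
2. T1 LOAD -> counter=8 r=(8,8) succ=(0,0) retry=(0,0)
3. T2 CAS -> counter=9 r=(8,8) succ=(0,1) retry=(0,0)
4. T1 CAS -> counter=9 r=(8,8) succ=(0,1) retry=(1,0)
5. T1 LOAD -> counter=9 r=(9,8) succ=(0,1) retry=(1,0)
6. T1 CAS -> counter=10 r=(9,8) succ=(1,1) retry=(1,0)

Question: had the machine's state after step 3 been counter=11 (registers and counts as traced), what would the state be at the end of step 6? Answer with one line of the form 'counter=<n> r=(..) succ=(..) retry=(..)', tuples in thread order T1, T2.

counter=12 r=(11,8) succ=(1,1) retry=(1,0)

state after step 3 := counter=11 r=(8,8) succ=(0,1) retry=(0,0)
4. T1 CAS -> counter=11 r=(8,8) succ=(0,1) retry=(1,0)
5. T1 LOAD -> counter=11 r=(11,8) succ=(0,1) retry=(1,0)
6. T1 CAS -> counter=12 r=(11,8) succ=(1,1) retry=(1,0)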